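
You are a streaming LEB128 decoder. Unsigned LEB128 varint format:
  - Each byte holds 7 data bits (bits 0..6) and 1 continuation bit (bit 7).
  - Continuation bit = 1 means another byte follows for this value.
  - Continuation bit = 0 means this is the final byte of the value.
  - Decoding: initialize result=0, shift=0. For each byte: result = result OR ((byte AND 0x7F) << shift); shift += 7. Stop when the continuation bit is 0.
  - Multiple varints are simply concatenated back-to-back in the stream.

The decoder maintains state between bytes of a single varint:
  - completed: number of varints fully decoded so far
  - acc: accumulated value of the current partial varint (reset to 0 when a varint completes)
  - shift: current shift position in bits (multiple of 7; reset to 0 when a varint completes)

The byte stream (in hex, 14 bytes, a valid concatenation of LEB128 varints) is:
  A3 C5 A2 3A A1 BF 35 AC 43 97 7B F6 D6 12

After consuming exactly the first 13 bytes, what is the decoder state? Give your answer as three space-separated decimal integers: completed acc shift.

byte[0]=0xA3 cont=1 payload=0x23: acc |= 35<<0 -> completed=0 acc=35 shift=7
byte[1]=0xC5 cont=1 payload=0x45: acc |= 69<<7 -> completed=0 acc=8867 shift=14
byte[2]=0xA2 cont=1 payload=0x22: acc |= 34<<14 -> completed=0 acc=565923 shift=21
byte[3]=0x3A cont=0 payload=0x3A: varint #1 complete (value=122200739); reset -> completed=1 acc=0 shift=0
byte[4]=0xA1 cont=1 payload=0x21: acc |= 33<<0 -> completed=1 acc=33 shift=7
byte[5]=0xBF cont=1 payload=0x3F: acc |= 63<<7 -> completed=1 acc=8097 shift=14
byte[6]=0x35 cont=0 payload=0x35: varint #2 complete (value=876449); reset -> completed=2 acc=0 shift=0
byte[7]=0xAC cont=1 payload=0x2C: acc |= 44<<0 -> completed=2 acc=44 shift=7
byte[8]=0x43 cont=0 payload=0x43: varint #3 complete (value=8620); reset -> completed=3 acc=0 shift=0
byte[9]=0x97 cont=1 payload=0x17: acc |= 23<<0 -> completed=3 acc=23 shift=7
byte[10]=0x7B cont=0 payload=0x7B: varint #4 complete (value=15767); reset -> completed=4 acc=0 shift=0
byte[11]=0xF6 cont=1 payload=0x76: acc |= 118<<0 -> completed=4 acc=118 shift=7
byte[12]=0xD6 cont=1 payload=0x56: acc |= 86<<7 -> completed=4 acc=11126 shift=14

Answer: 4 11126 14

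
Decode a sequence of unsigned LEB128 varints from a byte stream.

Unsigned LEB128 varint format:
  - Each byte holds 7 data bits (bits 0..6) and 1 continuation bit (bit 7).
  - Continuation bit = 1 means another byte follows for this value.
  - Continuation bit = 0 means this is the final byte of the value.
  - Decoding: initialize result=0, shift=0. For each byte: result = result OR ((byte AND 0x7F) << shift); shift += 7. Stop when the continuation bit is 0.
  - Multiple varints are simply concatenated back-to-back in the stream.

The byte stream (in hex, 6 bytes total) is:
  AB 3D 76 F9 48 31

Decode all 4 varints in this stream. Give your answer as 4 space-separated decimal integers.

Answer: 7851 118 9337 49

Derivation:
  byte[0]=0xAB cont=1 payload=0x2B=43: acc |= 43<<0 -> acc=43 shift=7
  byte[1]=0x3D cont=0 payload=0x3D=61: acc |= 61<<7 -> acc=7851 shift=14 [end]
Varint 1: bytes[0:2] = AB 3D -> value 7851 (2 byte(s))
  byte[2]=0x76 cont=0 payload=0x76=118: acc |= 118<<0 -> acc=118 shift=7 [end]
Varint 2: bytes[2:3] = 76 -> value 118 (1 byte(s))
  byte[3]=0xF9 cont=1 payload=0x79=121: acc |= 121<<0 -> acc=121 shift=7
  byte[4]=0x48 cont=0 payload=0x48=72: acc |= 72<<7 -> acc=9337 shift=14 [end]
Varint 3: bytes[3:5] = F9 48 -> value 9337 (2 byte(s))
  byte[5]=0x31 cont=0 payload=0x31=49: acc |= 49<<0 -> acc=49 shift=7 [end]
Varint 4: bytes[5:6] = 31 -> value 49 (1 byte(s))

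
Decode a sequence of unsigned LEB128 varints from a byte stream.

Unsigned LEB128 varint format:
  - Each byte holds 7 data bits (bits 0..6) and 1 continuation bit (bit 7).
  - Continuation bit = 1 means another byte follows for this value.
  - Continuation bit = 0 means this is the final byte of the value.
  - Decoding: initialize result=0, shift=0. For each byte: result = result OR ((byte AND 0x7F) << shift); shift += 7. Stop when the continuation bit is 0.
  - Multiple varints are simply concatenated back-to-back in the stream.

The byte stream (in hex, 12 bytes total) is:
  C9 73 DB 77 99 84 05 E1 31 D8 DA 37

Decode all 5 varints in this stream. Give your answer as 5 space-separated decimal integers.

  byte[0]=0xC9 cont=1 payload=0x49=73: acc |= 73<<0 -> acc=73 shift=7
  byte[1]=0x73 cont=0 payload=0x73=115: acc |= 115<<7 -> acc=14793 shift=14 [end]
Varint 1: bytes[0:2] = C9 73 -> value 14793 (2 byte(s))
  byte[2]=0xDB cont=1 payload=0x5B=91: acc |= 91<<0 -> acc=91 shift=7
  byte[3]=0x77 cont=0 payload=0x77=119: acc |= 119<<7 -> acc=15323 shift=14 [end]
Varint 2: bytes[2:4] = DB 77 -> value 15323 (2 byte(s))
  byte[4]=0x99 cont=1 payload=0x19=25: acc |= 25<<0 -> acc=25 shift=7
  byte[5]=0x84 cont=1 payload=0x04=4: acc |= 4<<7 -> acc=537 shift=14
  byte[6]=0x05 cont=0 payload=0x05=5: acc |= 5<<14 -> acc=82457 shift=21 [end]
Varint 3: bytes[4:7] = 99 84 05 -> value 82457 (3 byte(s))
  byte[7]=0xE1 cont=1 payload=0x61=97: acc |= 97<<0 -> acc=97 shift=7
  byte[8]=0x31 cont=0 payload=0x31=49: acc |= 49<<7 -> acc=6369 shift=14 [end]
Varint 4: bytes[7:9] = E1 31 -> value 6369 (2 byte(s))
  byte[9]=0xD8 cont=1 payload=0x58=88: acc |= 88<<0 -> acc=88 shift=7
  byte[10]=0xDA cont=1 payload=0x5A=90: acc |= 90<<7 -> acc=11608 shift=14
  byte[11]=0x37 cont=0 payload=0x37=55: acc |= 55<<14 -> acc=912728 shift=21 [end]
Varint 5: bytes[9:12] = D8 DA 37 -> value 912728 (3 byte(s))

Answer: 14793 15323 82457 6369 912728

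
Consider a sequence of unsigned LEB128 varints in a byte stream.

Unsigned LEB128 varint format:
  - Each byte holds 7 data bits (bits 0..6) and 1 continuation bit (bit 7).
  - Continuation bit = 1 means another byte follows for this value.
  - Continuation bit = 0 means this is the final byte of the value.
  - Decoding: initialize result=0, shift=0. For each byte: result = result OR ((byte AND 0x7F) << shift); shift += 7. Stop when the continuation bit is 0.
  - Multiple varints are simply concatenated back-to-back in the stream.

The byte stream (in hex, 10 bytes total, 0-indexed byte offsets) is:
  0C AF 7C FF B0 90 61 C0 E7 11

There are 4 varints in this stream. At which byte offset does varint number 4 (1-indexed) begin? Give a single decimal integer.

Answer: 7

Derivation:
  byte[0]=0x0C cont=0 payload=0x0C=12: acc |= 12<<0 -> acc=12 shift=7 [end]
Varint 1: bytes[0:1] = 0C -> value 12 (1 byte(s))
  byte[1]=0xAF cont=1 payload=0x2F=47: acc |= 47<<0 -> acc=47 shift=7
  byte[2]=0x7C cont=0 payload=0x7C=124: acc |= 124<<7 -> acc=15919 shift=14 [end]
Varint 2: bytes[1:3] = AF 7C -> value 15919 (2 byte(s))
  byte[3]=0xFF cont=1 payload=0x7F=127: acc |= 127<<0 -> acc=127 shift=7
  byte[4]=0xB0 cont=1 payload=0x30=48: acc |= 48<<7 -> acc=6271 shift=14
  byte[5]=0x90 cont=1 payload=0x10=16: acc |= 16<<14 -> acc=268415 shift=21
  byte[6]=0x61 cont=0 payload=0x61=97: acc |= 97<<21 -> acc=203692159 shift=28 [end]
Varint 3: bytes[3:7] = FF B0 90 61 -> value 203692159 (4 byte(s))
  byte[7]=0xC0 cont=1 payload=0x40=64: acc |= 64<<0 -> acc=64 shift=7
  byte[8]=0xE7 cont=1 payload=0x67=103: acc |= 103<<7 -> acc=13248 shift=14
  byte[9]=0x11 cont=0 payload=0x11=17: acc |= 17<<14 -> acc=291776 shift=21 [end]
Varint 4: bytes[7:10] = C0 E7 11 -> value 291776 (3 byte(s))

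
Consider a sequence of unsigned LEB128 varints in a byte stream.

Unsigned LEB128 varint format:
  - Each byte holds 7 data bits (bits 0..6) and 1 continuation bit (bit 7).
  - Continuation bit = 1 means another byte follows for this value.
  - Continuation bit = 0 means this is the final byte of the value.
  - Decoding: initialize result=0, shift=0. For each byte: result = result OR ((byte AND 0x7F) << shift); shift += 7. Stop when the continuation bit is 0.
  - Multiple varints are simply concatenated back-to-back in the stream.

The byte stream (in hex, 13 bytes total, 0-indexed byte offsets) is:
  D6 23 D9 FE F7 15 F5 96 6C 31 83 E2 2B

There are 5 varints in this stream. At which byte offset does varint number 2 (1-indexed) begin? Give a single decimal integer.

  byte[0]=0xD6 cont=1 payload=0x56=86: acc |= 86<<0 -> acc=86 shift=7
  byte[1]=0x23 cont=0 payload=0x23=35: acc |= 35<<7 -> acc=4566 shift=14 [end]
Varint 1: bytes[0:2] = D6 23 -> value 4566 (2 byte(s))
  byte[2]=0xD9 cont=1 payload=0x59=89: acc |= 89<<0 -> acc=89 shift=7
  byte[3]=0xFE cont=1 payload=0x7E=126: acc |= 126<<7 -> acc=16217 shift=14
  byte[4]=0xF7 cont=1 payload=0x77=119: acc |= 119<<14 -> acc=1965913 shift=21
  byte[5]=0x15 cont=0 payload=0x15=21: acc |= 21<<21 -> acc=46006105 shift=28 [end]
Varint 2: bytes[2:6] = D9 FE F7 15 -> value 46006105 (4 byte(s))
  byte[6]=0xF5 cont=1 payload=0x75=117: acc |= 117<<0 -> acc=117 shift=7
  byte[7]=0x96 cont=1 payload=0x16=22: acc |= 22<<7 -> acc=2933 shift=14
  byte[8]=0x6C cont=0 payload=0x6C=108: acc |= 108<<14 -> acc=1772405 shift=21 [end]
Varint 3: bytes[6:9] = F5 96 6C -> value 1772405 (3 byte(s))
  byte[9]=0x31 cont=0 payload=0x31=49: acc |= 49<<0 -> acc=49 shift=7 [end]
Varint 4: bytes[9:10] = 31 -> value 49 (1 byte(s))
  byte[10]=0x83 cont=1 payload=0x03=3: acc |= 3<<0 -> acc=3 shift=7
  byte[11]=0xE2 cont=1 payload=0x62=98: acc |= 98<<7 -> acc=12547 shift=14
  byte[12]=0x2B cont=0 payload=0x2B=43: acc |= 43<<14 -> acc=717059 shift=21 [end]
Varint 5: bytes[10:13] = 83 E2 2B -> value 717059 (3 byte(s))

Answer: 2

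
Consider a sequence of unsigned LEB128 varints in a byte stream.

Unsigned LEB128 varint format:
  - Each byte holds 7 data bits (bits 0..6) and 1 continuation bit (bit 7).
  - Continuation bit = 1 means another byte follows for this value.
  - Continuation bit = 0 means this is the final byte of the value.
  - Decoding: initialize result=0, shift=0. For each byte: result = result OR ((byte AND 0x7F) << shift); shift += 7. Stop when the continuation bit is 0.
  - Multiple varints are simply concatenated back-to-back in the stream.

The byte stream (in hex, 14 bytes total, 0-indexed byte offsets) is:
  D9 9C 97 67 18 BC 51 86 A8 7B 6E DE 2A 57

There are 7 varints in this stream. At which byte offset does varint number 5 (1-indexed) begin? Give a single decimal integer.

Answer: 10

Derivation:
  byte[0]=0xD9 cont=1 payload=0x59=89: acc |= 89<<0 -> acc=89 shift=7
  byte[1]=0x9C cont=1 payload=0x1C=28: acc |= 28<<7 -> acc=3673 shift=14
  byte[2]=0x97 cont=1 payload=0x17=23: acc |= 23<<14 -> acc=380505 shift=21
  byte[3]=0x67 cont=0 payload=0x67=103: acc |= 103<<21 -> acc=216387161 shift=28 [end]
Varint 1: bytes[0:4] = D9 9C 97 67 -> value 216387161 (4 byte(s))
  byte[4]=0x18 cont=0 payload=0x18=24: acc |= 24<<0 -> acc=24 shift=7 [end]
Varint 2: bytes[4:5] = 18 -> value 24 (1 byte(s))
  byte[5]=0xBC cont=1 payload=0x3C=60: acc |= 60<<0 -> acc=60 shift=7
  byte[6]=0x51 cont=0 payload=0x51=81: acc |= 81<<7 -> acc=10428 shift=14 [end]
Varint 3: bytes[5:7] = BC 51 -> value 10428 (2 byte(s))
  byte[7]=0x86 cont=1 payload=0x06=6: acc |= 6<<0 -> acc=6 shift=7
  byte[8]=0xA8 cont=1 payload=0x28=40: acc |= 40<<7 -> acc=5126 shift=14
  byte[9]=0x7B cont=0 payload=0x7B=123: acc |= 123<<14 -> acc=2020358 shift=21 [end]
Varint 4: bytes[7:10] = 86 A8 7B -> value 2020358 (3 byte(s))
  byte[10]=0x6E cont=0 payload=0x6E=110: acc |= 110<<0 -> acc=110 shift=7 [end]
Varint 5: bytes[10:11] = 6E -> value 110 (1 byte(s))
  byte[11]=0xDE cont=1 payload=0x5E=94: acc |= 94<<0 -> acc=94 shift=7
  byte[12]=0x2A cont=0 payload=0x2A=42: acc |= 42<<7 -> acc=5470 shift=14 [end]
Varint 6: bytes[11:13] = DE 2A -> value 5470 (2 byte(s))
  byte[13]=0x57 cont=0 payload=0x57=87: acc |= 87<<0 -> acc=87 shift=7 [end]
Varint 7: bytes[13:14] = 57 -> value 87 (1 byte(s))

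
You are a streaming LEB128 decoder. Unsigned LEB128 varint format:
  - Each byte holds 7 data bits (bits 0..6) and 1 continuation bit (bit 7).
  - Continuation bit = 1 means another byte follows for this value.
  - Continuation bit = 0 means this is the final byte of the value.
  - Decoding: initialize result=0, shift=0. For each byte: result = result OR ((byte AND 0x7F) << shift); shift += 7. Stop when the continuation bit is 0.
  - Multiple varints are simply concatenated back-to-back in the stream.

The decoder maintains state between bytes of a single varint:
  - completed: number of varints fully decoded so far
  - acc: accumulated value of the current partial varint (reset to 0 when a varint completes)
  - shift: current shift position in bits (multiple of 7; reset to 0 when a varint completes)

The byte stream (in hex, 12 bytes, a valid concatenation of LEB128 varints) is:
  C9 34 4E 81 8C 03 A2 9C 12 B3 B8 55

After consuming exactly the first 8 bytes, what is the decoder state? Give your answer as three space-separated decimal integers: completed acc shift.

byte[0]=0xC9 cont=1 payload=0x49: acc |= 73<<0 -> completed=0 acc=73 shift=7
byte[1]=0x34 cont=0 payload=0x34: varint #1 complete (value=6729); reset -> completed=1 acc=0 shift=0
byte[2]=0x4E cont=0 payload=0x4E: varint #2 complete (value=78); reset -> completed=2 acc=0 shift=0
byte[3]=0x81 cont=1 payload=0x01: acc |= 1<<0 -> completed=2 acc=1 shift=7
byte[4]=0x8C cont=1 payload=0x0C: acc |= 12<<7 -> completed=2 acc=1537 shift=14
byte[5]=0x03 cont=0 payload=0x03: varint #3 complete (value=50689); reset -> completed=3 acc=0 shift=0
byte[6]=0xA2 cont=1 payload=0x22: acc |= 34<<0 -> completed=3 acc=34 shift=7
byte[7]=0x9C cont=1 payload=0x1C: acc |= 28<<7 -> completed=3 acc=3618 shift=14

Answer: 3 3618 14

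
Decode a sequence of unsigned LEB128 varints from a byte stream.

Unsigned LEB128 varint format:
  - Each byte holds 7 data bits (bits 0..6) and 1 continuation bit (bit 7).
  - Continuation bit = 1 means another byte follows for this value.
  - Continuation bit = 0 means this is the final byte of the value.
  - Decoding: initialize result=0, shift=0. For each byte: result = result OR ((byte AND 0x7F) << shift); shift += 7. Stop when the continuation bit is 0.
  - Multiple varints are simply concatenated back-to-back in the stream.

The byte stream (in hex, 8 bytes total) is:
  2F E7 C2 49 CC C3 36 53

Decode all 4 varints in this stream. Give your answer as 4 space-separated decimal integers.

  byte[0]=0x2F cont=0 payload=0x2F=47: acc |= 47<<0 -> acc=47 shift=7 [end]
Varint 1: bytes[0:1] = 2F -> value 47 (1 byte(s))
  byte[1]=0xE7 cont=1 payload=0x67=103: acc |= 103<<0 -> acc=103 shift=7
  byte[2]=0xC2 cont=1 payload=0x42=66: acc |= 66<<7 -> acc=8551 shift=14
  byte[3]=0x49 cont=0 payload=0x49=73: acc |= 73<<14 -> acc=1204583 shift=21 [end]
Varint 2: bytes[1:4] = E7 C2 49 -> value 1204583 (3 byte(s))
  byte[4]=0xCC cont=1 payload=0x4C=76: acc |= 76<<0 -> acc=76 shift=7
  byte[5]=0xC3 cont=1 payload=0x43=67: acc |= 67<<7 -> acc=8652 shift=14
  byte[6]=0x36 cont=0 payload=0x36=54: acc |= 54<<14 -> acc=893388 shift=21 [end]
Varint 3: bytes[4:7] = CC C3 36 -> value 893388 (3 byte(s))
  byte[7]=0x53 cont=0 payload=0x53=83: acc |= 83<<0 -> acc=83 shift=7 [end]
Varint 4: bytes[7:8] = 53 -> value 83 (1 byte(s))

Answer: 47 1204583 893388 83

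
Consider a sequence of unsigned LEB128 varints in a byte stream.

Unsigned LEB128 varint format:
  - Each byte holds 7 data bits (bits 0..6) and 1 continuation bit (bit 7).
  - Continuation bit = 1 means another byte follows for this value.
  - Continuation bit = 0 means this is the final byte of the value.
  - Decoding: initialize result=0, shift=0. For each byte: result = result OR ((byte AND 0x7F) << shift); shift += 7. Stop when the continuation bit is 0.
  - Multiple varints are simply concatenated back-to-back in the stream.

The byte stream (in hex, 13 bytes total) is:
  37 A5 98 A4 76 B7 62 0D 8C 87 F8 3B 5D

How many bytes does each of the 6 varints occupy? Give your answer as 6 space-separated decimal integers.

Answer: 1 4 2 1 4 1

Derivation:
  byte[0]=0x37 cont=0 payload=0x37=55: acc |= 55<<0 -> acc=55 shift=7 [end]
Varint 1: bytes[0:1] = 37 -> value 55 (1 byte(s))
  byte[1]=0xA5 cont=1 payload=0x25=37: acc |= 37<<0 -> acc=37 shift=7
  byte[2]=0x98 cont=1 payload=0x18=24: acc |= 24<<7 -> acc=3109 shift=14
  byte[3]=0xA4 cont=1 payload=0x24=36: acc |= 36<<14 -> acc=592933 shift=21
  byte[4]=0x76 cont=0 payload=0x76=118: acc |= 118<<21 -> acc=248056869 shift=28 [end]
Varint 2: bytes[1:5] = A5 98 A4 76 -> value 248056869 (4 byte(s))
  byte[5]=0xB7 cont=1 payload=0x37=55: acc |= 55<<0 -> acc=55 shift=7
  byte[6]=0x62 cont=0 payload=0x62=98: acc |= 98<<7 -> acc=12599 shift=14 [end]
Varint 3: bytes[5:7] = B7 62 -> value 12599 (2 byte(s))
  byte[7]=0x0D cont=0 payload=0x0D=13: acc |= 13<<0 -> acc=13 shift=7 [end]
Varint 4: bytes[7:8] = 0D -> value 13 (1 byte(s))
  byte[8]=0x8C cont=1 payload=0x0C=12: acc |= 12<<0 -> acc=12 shift=7
  byte[9]=0x87 cont=1 payload=0x07=7: acc |= 7<<7 -> acc=908 shift=14
  byte[10]=0xF8 cont=1 payload=0x78=120: acc |= 120<<14 -> acc=1966988 shift=21
  byte[11]=0x3B cont=0 payload=0x3B=59: acc |= 59<<21 -> acc=125698956 shift=28 [end]
Varint 5: bytes[8:12] = 8C 87 F8 3B -> value 125698956 (4 byte(s))
  byte[12]=0x5D cont=0 payload=0x5D=93: acc |= 93<<0 -> acc=93 shift=7 [end]
Varint 6: bytes[12:13] = 5D -> value 93 (1 byte(s))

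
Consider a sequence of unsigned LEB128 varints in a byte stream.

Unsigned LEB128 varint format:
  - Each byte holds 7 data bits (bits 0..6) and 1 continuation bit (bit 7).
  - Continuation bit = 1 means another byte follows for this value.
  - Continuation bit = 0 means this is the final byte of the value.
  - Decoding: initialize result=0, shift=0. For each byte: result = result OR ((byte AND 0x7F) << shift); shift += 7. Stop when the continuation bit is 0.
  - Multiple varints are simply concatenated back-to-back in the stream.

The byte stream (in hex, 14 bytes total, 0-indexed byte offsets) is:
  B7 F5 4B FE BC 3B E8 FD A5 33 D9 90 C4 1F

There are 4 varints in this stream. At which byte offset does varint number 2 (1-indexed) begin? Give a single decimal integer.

  byte[0]=0xB7 cont=1 payload=0x37=55: acc |= 55<<0 -> acc=55 shift=7
  byte[1]=0xF5 cont=1 payload=0x75=117: acc |= 117<<7 -> acc=15031 shift=14
  byte[2]=0x4B cont=0 payload=0x4B=75: acc |= 75<<14 -> acc=1243831 shift=21 [end]
Varint 1: bytes[0:3] = B7 F5 4B -> value 1243831 (3 byte(s))
  byte[3]=0xFE cont=1 payload=0x7E=126: acc |= 126<<0 -> acc=126 shift=7
  byte[4]=0xBC cont=1 payload=0x3C=60: acc |= 60<<7 -> acc=7806 shift=14
  byte[5]=0x3B cont=0 payload=0x3B=59: acc |= 59<<14 -> acc=974462 shift=21 [end]
Varint 2: bytes[3:6] = FE BC 3B -> value 974462 (3 byte(s))
  byte[6]=0xE8 cont=1 payload=0x68=104: acc |= 104<<0 -> acc=104 shift=7
  byte[7]=0xFD cont=1 payload=0x7D=125: acc |= 125<<7 -> acc=16104 shift=14
  byte[8]=0xA5 cont=1 payload=0x25=37: acc |= 37<<14 -> acc=622312 shift=21
  byte[9]=0x33 cont=0 payload=0x33=51: acc |= 51<<21 -> acc=107577064 shift=28 [end]
Varint 3: bytes[6:10] = E8 FD A5 33 -> value 107577064 (4 byte(s))
  byte[10]=0xD9 cont=1 payload=0x59=89: acc |= 89<<0 -> acc=89 shift=7
  byte[11]=0x90 cont=1 payload=0x10=16: acc |= 16<<7 -> acc=2137 shift=14
  byte[12]=0xC4 cont=1 payload=0x44=68: acc |= 68<<14 -> acc=1116249 shift=21
  byte[13]=0x1F cont=0 payload=0x1F=31: acc |= 31<<21 -> acc=66127961 shift=28 [end]
Varint 4: bytes[10:14] = D9 90 C4 1F -> value 66127961 (4 byte(s))

Answer: 3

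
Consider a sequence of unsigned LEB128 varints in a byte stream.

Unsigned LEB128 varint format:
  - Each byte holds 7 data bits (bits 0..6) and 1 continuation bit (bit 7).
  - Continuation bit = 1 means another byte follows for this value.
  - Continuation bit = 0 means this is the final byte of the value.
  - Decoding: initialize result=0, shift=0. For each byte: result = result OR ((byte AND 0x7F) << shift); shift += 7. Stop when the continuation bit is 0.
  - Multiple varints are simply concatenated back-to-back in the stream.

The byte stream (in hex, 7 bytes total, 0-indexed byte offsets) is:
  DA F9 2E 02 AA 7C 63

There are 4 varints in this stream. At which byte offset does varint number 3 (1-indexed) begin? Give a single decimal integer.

Answer: 4

Derivation:
  byte[0]=0xDA cont=1 payload=0x5A=90: acc |= 90<<0 -> acc=90 shift=7
  byte[1]=0xF9 cont=1 payload=0x79=121: acc |= 121<<7 -> acc=15578 shift=14
  byte[2]=0x2E cont=0 payload=0x2E=46: acc |= 46<<14 -> acc=769242 shift=21 [end]
Varint 1: bytes[0:3] = DA F9 2E -> value 769242 (3 byte(s))
  byte[3]=0x02 cont=0 payload=0x02=2: acc |= 2<<0 -> acc=2 shift=7 [end]
Varint 2: bytes[3:4] = 02 -> value 2 (1 byte(s))
  byte[4]=0xAA cont=1 payload=0x2A=42: acc |= 42<<0 -> acc=42 shift=7
  byte[5]=0x7C cont=0 payload=0x7C=124: acc |= 124<<7 -> acc=15914 shift=14 [end]
Varint 3: bytes[4:6] = AA 7C -> value 15914 (2 byte(s))
  byte[6]=0x63 cont=0 payload=0x63=99: acc |= 99<<0 -> acc=99 shift=7 [end]
Varint 4: bytes[6:7] = 63 -> value 99 (1 byte(s))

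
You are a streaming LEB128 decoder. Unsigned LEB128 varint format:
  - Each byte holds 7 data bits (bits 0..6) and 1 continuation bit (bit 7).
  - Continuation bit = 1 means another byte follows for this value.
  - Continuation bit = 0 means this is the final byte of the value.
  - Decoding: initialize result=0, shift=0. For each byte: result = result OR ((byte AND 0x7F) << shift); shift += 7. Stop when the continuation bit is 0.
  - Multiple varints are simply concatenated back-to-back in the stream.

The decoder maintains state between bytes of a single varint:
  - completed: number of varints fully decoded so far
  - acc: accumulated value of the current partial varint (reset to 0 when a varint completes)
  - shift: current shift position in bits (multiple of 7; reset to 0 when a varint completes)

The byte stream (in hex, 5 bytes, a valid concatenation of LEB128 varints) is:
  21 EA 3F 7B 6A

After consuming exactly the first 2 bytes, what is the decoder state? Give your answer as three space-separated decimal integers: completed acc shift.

Answer: 1 106 7

Derivation:
byte[0]=0x21 cont=0 payload=0x21: varint #1 complete (value=33); reset -> completed=1 acc=0 shift=0
byte[1]=0xEA cont=1 payload=0x6A: acc |= 106<<0 -> completed=1 acc=106 shift=7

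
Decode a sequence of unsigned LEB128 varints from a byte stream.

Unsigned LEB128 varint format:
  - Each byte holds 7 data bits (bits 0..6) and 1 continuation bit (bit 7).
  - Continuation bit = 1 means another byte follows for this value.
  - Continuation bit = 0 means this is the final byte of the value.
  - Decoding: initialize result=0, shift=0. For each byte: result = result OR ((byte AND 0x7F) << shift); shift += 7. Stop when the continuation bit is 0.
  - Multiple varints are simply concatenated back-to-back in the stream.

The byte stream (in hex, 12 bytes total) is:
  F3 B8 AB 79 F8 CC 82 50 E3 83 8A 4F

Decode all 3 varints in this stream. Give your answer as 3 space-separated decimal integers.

  byte[0]=0xF3 cont=1 payload=0x73=115: acc |= 115<<0 -> acc=115 shift=7
  byte[1]=0xB8 cont=1 payload=0x38=56: acc |= 56<<7 -> acc=7283 shift=14
  byte[2]=0xAB cont=1 payload=0x2B=43: acc |= 43<<14 -> acc=711795 shift=21
  byte[3]=0x79 cont=0 payload=0x79=121: acc |= 121<<21 -> acc=254467187 shift=28 [end]
Varint 1: bytes[0:4] = F3 B8 AB 79 -> value 254467187 (4 byte(s))
  byte[4]=0xF8 cont=1 payload=0x78=120: acc |= 120<<0 -> acc=120 shift=7
  byte[5]=0xCC cont=1 payload=0x4C=76: acc |= 76<<7 -> acc=9848 shift=14
  byte[6]=0x82 cont=1 payload=0x02=2: acc |= 2<<14 -> acc=42616 shift=21
  byte[7]=0x50 cont=0 payload=0x50=80: acc |= 80<<21 -> acc=167814776 shift=28 [end]
Varint 2: bytes[4:8] = F8 CC 82 50 -> value 167814776 (4 byte(s))
  byte[8]=0xE3 cont=1 payload=0x63=99: acc |= 99<<0 -> acc=99 shift=7
  byte[9]=0x83 cont=1 payload=0x03=3: acc |= 3<<7 -> acc=483 shift=14
  byte[10]=0x8A cont=1 payload=0x0A=10: acc |= 10<<14 -> acc=164323 shift=21
  byte[11]=0x4F cont=0 payload=0x4F=79: acc |= 79<<21 -> acc=165839331 shift=28 [end]
Varint 3: bytes[8:12] = E3 83 8A 4F -> value 165839331 (4 byte(s))

Answer: 254467187 167814776 165839331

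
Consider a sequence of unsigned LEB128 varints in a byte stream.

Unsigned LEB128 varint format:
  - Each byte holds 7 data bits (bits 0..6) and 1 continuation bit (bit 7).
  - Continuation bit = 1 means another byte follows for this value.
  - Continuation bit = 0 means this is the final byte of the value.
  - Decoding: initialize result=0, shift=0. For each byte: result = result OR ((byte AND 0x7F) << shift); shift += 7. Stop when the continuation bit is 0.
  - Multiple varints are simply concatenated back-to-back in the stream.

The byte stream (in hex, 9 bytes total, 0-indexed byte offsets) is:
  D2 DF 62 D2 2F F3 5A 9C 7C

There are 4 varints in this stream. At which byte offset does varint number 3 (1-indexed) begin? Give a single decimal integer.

Answer: 5

Derivation:
  byte[0]=0xD2 cont=1 payload=0x52=82: acc |= 82<<0 -> acc=82 shift=7
  byte[1]=0xDF cont=1 payload=0x5F=95: acc |= 95<<7 -> acc=12242 shift=14
  byte[2]=0x62 cont=0 payload=0x62=98: acc |= 98<<14 -> acc=1617874 shift=21 [end]
Varint 1: bytes[0:3] = D2 DF 62 -> value 1617874 (3 byte(s))
  byte[3]=0xD2 cont=1 payload=0x52=82: acc |= 82<<0 -> acc=82 shift=7
  byte[4]=0x2F cont=0 payload=0x2F=47: acc |= 47<<7 -> acc=6098 shift=14 [end]
Varint 2: bytes[3:5] = D2 2F -> value 6098 (2 byte(s))
  byte[5]=0xF3 cont=1 payload=0x73=115: acc |= 115<<0 -> acc=115 shift=7
  byte[6]=0x5A cont=0 payload=0x5A=90: acc |= 90<<7 -> acc=11635 shift=14 [end]
Varint 3: bytes[5:7] = F3 5A -> value 11635 (2 byte(s))
  byte[7]=0x9C cont=1 payload=0x1C=28: acc |= 28<<0 -> acc=28 shift=7
  byte[8]=0x7C cont=0 payload=0x7C=124: acc |= 124<<7 -> acc=15900 shift=14 [end]
Varint 4: bytes[7:9] = 9C 7C -> value 15900 (2 byte(s))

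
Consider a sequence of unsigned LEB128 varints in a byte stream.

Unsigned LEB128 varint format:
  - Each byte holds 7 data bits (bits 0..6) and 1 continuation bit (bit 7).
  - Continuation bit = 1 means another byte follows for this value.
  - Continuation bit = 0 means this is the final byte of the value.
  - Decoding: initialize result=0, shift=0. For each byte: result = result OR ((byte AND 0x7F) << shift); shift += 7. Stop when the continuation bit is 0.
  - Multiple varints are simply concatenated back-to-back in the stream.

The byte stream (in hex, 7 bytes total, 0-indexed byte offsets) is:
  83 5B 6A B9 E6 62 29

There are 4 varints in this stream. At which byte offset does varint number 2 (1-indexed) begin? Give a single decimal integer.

Answer: 2

Derivation:
  byte[0]=0x83 cont=1 payload=0x03=3: acc |= 3<<0 -> acc=3 shift=7
  byte[1]=0x5B cont=0 payload=0x5B=91: acc |= 91<<7 -> acc=11651 shift=14 [end]
Varint 1: bytes[0:2] = 83 5B -> value 11651 (2 byte(s))
  byte[2]=0x6A cont=0 payload=0x6A=106: acc |= 106<<0 -> acc=106 shift=7 [end]
Varint 2: bytes[2:3] = 6A -> value 106 (1 byte(s))
  byte[3]=0xB9 cont=1 payload=0x39=57: acc |= 57<<0 -> acc=57 shift=7
  byte[4]=0xE6 cont=1 payload=0x66=102: acc |= 102<<7 -> acc=13113 shift=14
  byte[5]=0x62 cont=0 payload=0x62=98: acc |= 98<<14 -> acc=1618745 shift=21 [end]
Varint 3: bytes[3:6] = B9 E6 62 -> value 1618745 (3 byte(s))
  byte[6]=0x29 cont=0 payload=0x29=41: acc |= 41<<0 -> acc=41 shift=7 [end]
Varint 4: bytes[6:7] = 29 -> value 41 (1 byte(s))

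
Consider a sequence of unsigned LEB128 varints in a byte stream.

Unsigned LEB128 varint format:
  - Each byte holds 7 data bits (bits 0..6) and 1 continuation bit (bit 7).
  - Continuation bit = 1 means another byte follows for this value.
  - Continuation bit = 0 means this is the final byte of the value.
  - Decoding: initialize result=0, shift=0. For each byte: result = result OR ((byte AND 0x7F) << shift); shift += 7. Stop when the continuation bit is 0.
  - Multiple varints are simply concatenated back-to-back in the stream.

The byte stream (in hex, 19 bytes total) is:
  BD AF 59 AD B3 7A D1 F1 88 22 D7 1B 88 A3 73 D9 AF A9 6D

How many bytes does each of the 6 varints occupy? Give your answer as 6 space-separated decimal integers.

Answer: 3 3 4 2 3 4

Derivation:
  byte[0]=0xBD cont=1 payload=0x3D=61: acc |= 61<<0 -> acc=61 shift=7
  byte[1]=0xAF cont=1 payload=0x2F=47: acc |= 47<<7 -> acc=6077 shift=14
  byte[2]=0x59 cont=0 payload=0x59=89: acc |= 89<<14 -> acc=1464253 shift=21 [end]
Varint 1: bytes[0:3] = BD AF 59 -> value 1464253 (3 byte(s))
  byte[3]=0xAD cont=1 payload=0x2D=45: acc |= 45<<0 -> acc=45 shift=7
  byte[4]=0xB3 cont=1 payload=0x33=51: acc |= 51<<7 -> acc=6573 shift=14
  byte[5]=0x7A cont=0 payload=0x7A=122: acc |= 122<<14 -> acc=2005421 shift=21 [end]
Varint 2: bytes[3:6] = AD B3 7A -> value 2005421 (3 byte(s))
  byte[6]=0xD1 cont=1 payload=0x51=81: acc |= 81<<0 -> acc=81 shift=7
  byte[7]=0xF1 cont=1 payload=0x71=113: acc |= 113<<7 -> acc=14545 shift=14
  byte[8]=0x88 cont=1 payload=0x08=8: acc |= 8<<14 -> acc=145617 shift=21
  byte[9]=0x22 cont=0 payload=0x22=34: acc |= 34<<21 -> acc=71448785 shift=28 [end]
Varint 3: bytes[6:10] = D1 F1 88 22 -> value 71448785 (4 byte(s))
  byte[10]=0xD7 cont=1 payload=0x57=87: acc |= 87<<0 -> acc=87 shift=7
  byte[11]=0x1B cont=0 payload=0x1B=27: acc |= 27<<7 -> acc=3543 shift=14 [end]
Varint 4: bytes[10:12] = D7 1B -> value 3543 (2 byte(s))
  byte[12]=0x88 cont=1 payload=0x08=8: acc |= 8<<0 -> acc=8 shift=7
  byte[13]=0xA3 cont=1 payload=0x23=35: acc |= 35<<7 -> acc=4488 shift=14
  byte[14]=0x73 cont=0 payload=0x73=115: acc |= 115<<14 -> acc=1888648 shift=21 [end]
Varint 5: bytes[12:15] = 88 A3 73 -> value 1888648 (3 byte(s))
  byte[15]=0xD9 cont=1 payload=0x59=89: acc |= 89<<0 -> acc=89 shift=7
  byte[16]=0xAF cont=1 payload=0x2F=47: acc |= 47<<7 -> acc=6105 shift=14
  byte[17]=0xA9 cont=1 payload=0x29=41: acc |= 41<<14 -> acc=677849 shift=21
  byte[18]=0x6D cont=0 payload=0x6D=109: acc |= 109<<21 -> acc=229267417 shift=28 [end]
Varint 6: bytes[15:19] = D9 AF A9 6D -> value 229267417 (4 byte(s))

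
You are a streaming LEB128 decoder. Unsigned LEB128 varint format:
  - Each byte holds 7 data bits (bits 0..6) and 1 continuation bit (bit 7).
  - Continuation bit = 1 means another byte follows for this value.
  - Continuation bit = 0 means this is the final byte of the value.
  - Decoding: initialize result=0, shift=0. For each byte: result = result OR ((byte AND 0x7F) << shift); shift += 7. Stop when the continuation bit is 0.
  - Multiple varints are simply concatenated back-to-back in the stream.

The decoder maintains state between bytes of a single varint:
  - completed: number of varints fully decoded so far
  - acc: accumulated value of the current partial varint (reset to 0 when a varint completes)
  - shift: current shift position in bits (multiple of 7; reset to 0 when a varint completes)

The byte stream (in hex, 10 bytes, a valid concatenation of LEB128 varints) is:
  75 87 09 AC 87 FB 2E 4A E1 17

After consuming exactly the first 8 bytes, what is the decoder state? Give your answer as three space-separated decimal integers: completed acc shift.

byte[0]=0x75 cont=0 payload=0x75: varint #1 complete (value=117); reset -> completed=1 acc=0 shift=0
byte[1]=0x87 cont=1 payload=0x07: acc |= 7<<0 -> completed=1 acc=7 shift=7
byte[2]=0x09 cont=0 payload=0x09: varint #2 complete (value=1159); reset -> completed=2 acc=0 shift=0
byte[3]=0xAC cont=1 payload=0x2C: acc |= 44<<0 -> completed=2 acc=44 shift=7
byte[4]=0x87 cont=1 payload=0x07: acc |= 7<<7 -> completed=2 acc=940 shift=14
byte[5]=0xFB cont=1 payload=0x7B: acc |= 123<<14 -> completed=2 acc=2016172 shift=21
byte[6]=0x2E cont=0 payload=0x2E: varint #3 complete (value=98485164); reset -> completed=3 acc=0 shift=0
byte[7]=0x4A cont=0 payload=0x4A: varint #4 complete (value=74); reset -> completed=4 acc=0 shift=0

Answer: 4 0 0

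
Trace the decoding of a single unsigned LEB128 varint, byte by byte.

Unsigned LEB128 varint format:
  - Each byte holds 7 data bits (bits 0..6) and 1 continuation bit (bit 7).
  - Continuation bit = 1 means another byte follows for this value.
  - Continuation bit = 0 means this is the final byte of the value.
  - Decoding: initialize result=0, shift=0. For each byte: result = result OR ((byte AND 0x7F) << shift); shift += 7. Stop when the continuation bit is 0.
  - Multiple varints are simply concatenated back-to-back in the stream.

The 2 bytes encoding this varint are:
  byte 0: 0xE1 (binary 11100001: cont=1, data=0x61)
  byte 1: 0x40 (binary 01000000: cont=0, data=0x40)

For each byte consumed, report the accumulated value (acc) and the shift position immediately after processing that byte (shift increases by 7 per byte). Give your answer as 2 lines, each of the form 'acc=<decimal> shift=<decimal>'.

byte 0=0xE1: payload=0x61=97, contrib = 97<<0 = 97; acc -> 97, shift -> 7
byte 1=0x40: payload=0x40=64, contrib = 64<<7 = 8192; acc -> 8289, shift -> 14

Answer: acc=97 shift=7
acc=8289 shift=14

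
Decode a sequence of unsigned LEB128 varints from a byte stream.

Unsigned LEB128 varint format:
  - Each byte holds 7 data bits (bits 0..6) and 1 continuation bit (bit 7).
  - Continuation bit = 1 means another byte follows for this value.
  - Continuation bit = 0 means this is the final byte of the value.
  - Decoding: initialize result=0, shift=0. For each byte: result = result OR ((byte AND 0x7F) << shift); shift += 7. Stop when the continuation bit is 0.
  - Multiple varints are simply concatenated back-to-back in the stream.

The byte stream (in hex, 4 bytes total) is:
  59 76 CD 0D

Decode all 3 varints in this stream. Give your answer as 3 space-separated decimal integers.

Answer: 89 118 1741

Derivation:
  byte[0]=0x59 cont=0 payload=0x59=89: acc |= 89<<0 -> acc=89 shift=7 [end]
Varint 1: bytes[0:1] = 59 -> value 89 (1 byte(s))
  byte[1]=0x76 cont=0 payload=0x76=118: acc |= 118<<0 -> acc=118 shift=7 [end]
Varint 2: bytes[1:2] = 76 -> value 118 (1 byte(s))
  byte[2]=0xCD cont=1 payload=0x4D=77: acc |= 77<<0 -> acc=77 shift=7
  byte[3]=0x0D cont=0 payload=0x0D=13: acc |= 13<<7 -> acc=1741 shift=14 [end]
Varint 3: bytes[2:4] = CD 0D -> value 1741 (2 byte(s))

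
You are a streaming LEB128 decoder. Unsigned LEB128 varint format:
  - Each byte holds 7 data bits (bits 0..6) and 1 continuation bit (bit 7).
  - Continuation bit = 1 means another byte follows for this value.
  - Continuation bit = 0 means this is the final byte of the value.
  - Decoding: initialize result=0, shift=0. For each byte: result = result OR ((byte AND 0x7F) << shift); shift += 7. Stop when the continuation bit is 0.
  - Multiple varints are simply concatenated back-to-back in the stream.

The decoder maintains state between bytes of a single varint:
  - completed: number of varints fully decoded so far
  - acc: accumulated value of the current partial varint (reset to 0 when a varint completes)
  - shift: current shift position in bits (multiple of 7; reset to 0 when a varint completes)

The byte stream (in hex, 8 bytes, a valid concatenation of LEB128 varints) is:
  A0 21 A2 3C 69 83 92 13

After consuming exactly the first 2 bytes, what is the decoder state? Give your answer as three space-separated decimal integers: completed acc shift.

Answer: 1 0 0

Derivation:
byte[0]=0xA0 cont=1 payload=0x20: acc |= 32<<0 -> completed=0 acc=32 shift=7
byte[1]=0x21 cont=0 payload=0x21: varint #1 complete (value=4256); reset -> completed=1 acc=0 shift=0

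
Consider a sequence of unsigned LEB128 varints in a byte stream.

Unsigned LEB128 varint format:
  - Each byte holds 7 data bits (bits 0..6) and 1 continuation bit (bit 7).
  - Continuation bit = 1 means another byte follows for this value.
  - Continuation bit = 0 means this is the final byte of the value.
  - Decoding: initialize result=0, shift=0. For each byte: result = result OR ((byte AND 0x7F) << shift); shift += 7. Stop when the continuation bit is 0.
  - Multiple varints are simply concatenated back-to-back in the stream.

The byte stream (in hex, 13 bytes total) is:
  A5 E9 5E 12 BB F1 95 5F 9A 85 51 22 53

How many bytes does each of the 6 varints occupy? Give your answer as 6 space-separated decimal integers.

  byte[0]=0xA5 cont=1 payload=0x25=37: acc |= 37<<0 -> acc=37 shift=7
  byte[1]=0xE9 cont=1 payload=0x69=105: acc |= 105<<7 -> acc=13477 shift=14
  byte[2]=0x5E cont=0 payload=0x5E=94: acc |= 94<<14 -> acc=1553573 shift=21 [end]
Varint 1: bytes[0:3] = A5 E9 5E -> value 1553573 (3 byte(s))
  byte[3]=0x12 cont=0 payload=0x12=18: acc |= 18<<0 -> acc=18 shift=7 [end]
Varint 2: bytes[3:4] = 12 -> value 18 (1 byte(s))
  byte[4]=0xBB cont=1 payload=0x3B=59: acc |= 59<<0 -> acc=59 shift=7
  byte[5]=0xF1 cont=1 payload=0x71=113: acc |= 113<<7 -> acc=14523 shift=14
  byte[6]=0x95 cont=1 payload=0x15=21: acc |= 21<<14 -> acc=358587 shift=21
  byte[7]=0x5F cont=0 payload=0x5F=95: acc |= 95<<21 -> acc=199588027 shift=28 [end]
Varint 3: bytes[4:8] = BB F1 95 5F -> value 199588027 (4 byte(s))
  byte[8]=0x9A cont=1 payload=0x1A=26: acc |= 26<<0 -> acc=26 shift=7
  byte[9]=0x85 cont=1 payload=0x05=5: acc |= 5<<7 -> acc=666 shift=14
  byte[10]=0x51 cont=0 payload=0x51=81: acc |= 81<<14 -> acc=1327770 shift=21 [end]
Varint 4: bytes[8:11] = 9A 85 51 -> value 1327770 (3 byte(s))
  byte[11]=0x22 cont=0 payload=0x22=34: acc |= 34<<0 -> acc=34 shift=7 [end]
Varint 5: bytes[11:12] = 22 -> value 34 (1 byte(s))
  byte[12]=0x53 cont=0 payload=0x53=83: acc |= 83<<0 -> acc=83 shift=7 [end]
Varint 6: bytes[12:13] = 53 -> value 83 (1 byte(s))

Answer: 3 1 4 3 1 1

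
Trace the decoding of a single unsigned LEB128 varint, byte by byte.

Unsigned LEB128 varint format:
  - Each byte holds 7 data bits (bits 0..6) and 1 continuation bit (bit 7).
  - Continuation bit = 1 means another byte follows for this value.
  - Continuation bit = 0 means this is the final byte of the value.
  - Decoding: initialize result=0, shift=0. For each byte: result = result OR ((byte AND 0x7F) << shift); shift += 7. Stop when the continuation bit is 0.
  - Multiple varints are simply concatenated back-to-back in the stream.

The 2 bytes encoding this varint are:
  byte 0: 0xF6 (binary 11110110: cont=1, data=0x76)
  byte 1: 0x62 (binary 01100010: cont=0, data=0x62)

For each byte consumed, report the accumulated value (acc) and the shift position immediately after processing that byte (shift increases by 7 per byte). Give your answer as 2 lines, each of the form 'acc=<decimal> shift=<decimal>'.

Answer: acc=118 shift=7
acc=12662 shift=14

Derivation:
byte 0=0xF6: payload=0x76=118, contrib = 118<<0 = 118; acc -> 118, shift -> 7
byte 1=0x62: payload=0x62=98, contrib = 98<<7 = 12544; acc -> 12662, shift -> 14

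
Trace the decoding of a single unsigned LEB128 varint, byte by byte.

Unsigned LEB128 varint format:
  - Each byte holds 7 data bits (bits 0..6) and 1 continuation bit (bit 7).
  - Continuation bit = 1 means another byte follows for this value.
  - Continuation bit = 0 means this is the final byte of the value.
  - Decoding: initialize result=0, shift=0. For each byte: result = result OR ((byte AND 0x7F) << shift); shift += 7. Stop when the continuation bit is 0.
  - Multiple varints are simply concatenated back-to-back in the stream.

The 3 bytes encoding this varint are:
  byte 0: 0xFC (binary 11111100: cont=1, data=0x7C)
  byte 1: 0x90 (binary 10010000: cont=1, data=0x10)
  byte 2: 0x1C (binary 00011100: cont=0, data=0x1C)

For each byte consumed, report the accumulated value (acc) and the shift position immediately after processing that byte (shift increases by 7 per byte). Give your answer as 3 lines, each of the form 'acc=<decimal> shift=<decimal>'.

byte 0=0xFC: payload=0x7C=124, contrib = 124<<0 = 124; acc -> 124, shift -> 7
byte 1=0x90: payload=0x10=16, contrib = 16<<7 = 2048; acc -> 2172, shift -> 14
byte 2=0x1C: payload=0x1C=28, contrib = 28<<14 = 458752; acc -> 460924, shift -> 21

Answer: acc=124 shift=7
acc=2172 shift=14
acc=460924 shift=21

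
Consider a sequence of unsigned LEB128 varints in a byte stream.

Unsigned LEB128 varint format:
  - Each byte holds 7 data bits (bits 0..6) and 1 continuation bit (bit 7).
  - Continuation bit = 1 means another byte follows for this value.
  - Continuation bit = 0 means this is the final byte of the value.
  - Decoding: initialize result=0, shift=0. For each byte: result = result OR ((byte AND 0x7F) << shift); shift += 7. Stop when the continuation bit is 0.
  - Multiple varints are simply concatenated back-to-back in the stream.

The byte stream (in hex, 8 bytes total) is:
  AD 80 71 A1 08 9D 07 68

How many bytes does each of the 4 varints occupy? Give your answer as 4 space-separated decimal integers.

  byte[0]=0xAD cont=1 payload=0x2D=45: acc |= 45<<0 -> acc=45 shift=7
  byte[1]=0x80 cont=1 payload=0x00=0: acc |= 0<<7 -> acc=45 shift=14
  byte[2]=0x71 cont=0 payload=0x71=113: acc |= 113<<14 -> acc=1851437 shift=21 [end]
Varint 1: bytes[0:3] = AD 80 71 -> value 1851437 (3 byte(s))
  byte[3]=0xA1 cont=1 payload=0x21=33: acc |= 33<<0 -> acc=33 shift=7
  byte[4]=0x08 cont=0 payload=0x08=8: acc |= 8<<7 -> acc=1057 shift=14 [end]
Varint 2: bytes[3:5] = A1 08 -> value 1057 (2 byte(s))
  byte[5]=0x9D cont=1 payload=0x1D=29: acc |= 29<<0 -> acc=29 shift=7
  byte[6]=0x07 cont=0 payload=0x07=7: acc |= 7<<7 -> acc=925 shift=14 [end]
Varint 3: bytes[5:7] = 9D 07 -> value 925 (2 byte(s))
  byte[7]=0x68 cont=0 payload=0x68=104: acc |= 104<<0 -> acc=104 shift=7 [end]
Varint 4: bytes[7:8] = 68 -> value 104 (1 byte(s))

Answer: 3 2 2 1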